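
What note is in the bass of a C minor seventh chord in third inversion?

Bb

C minor seventh is C–Eb–G–Bb. Third inversion places the seventh in the bass: Bb.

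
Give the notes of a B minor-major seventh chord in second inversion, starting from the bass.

Spelling B minor-major seventh: B–D–F#–A#. In second inversion the fifth is bass, giving F#, A#, B, D from the bottom.

F#, A#, B, D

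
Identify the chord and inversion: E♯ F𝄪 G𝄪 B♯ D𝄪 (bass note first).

Reducing to letter names: E#, F##, G##, B#, D##. These stack in thirds as E#–G##–B#–D##–F## — an E# major ninth chord.
The lowest note is E#, the root of the chord, so this is root position.

E# major ninth, root position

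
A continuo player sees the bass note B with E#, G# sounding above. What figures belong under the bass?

6/4

The notes B, E#, G# stack in thirds as E#–G#–B — an E# diminished triad. The bass B is the fifth, so this is second inversion: figured 6/4.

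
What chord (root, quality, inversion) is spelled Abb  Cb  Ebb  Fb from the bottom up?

Fb minor seventh, first inversion

Reducing to letter names: Abb, Cb, Ebb, Fb. These stack in thirds as Fb–Abb–Cb–Ebb — an Fb minor seventh chord.
With the third (Abb) in the bass, the chord is in first inversion (figured bass 6/5).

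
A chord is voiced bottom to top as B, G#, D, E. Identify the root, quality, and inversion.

The pitch classes B, G#, D, E arrange in thirds as E–G#–B–D: an E dominant seventh chord.
With the fifth (B) in the bass, the chord is in second inversion (figured bass 4/3).

E dominant seventh, second inversion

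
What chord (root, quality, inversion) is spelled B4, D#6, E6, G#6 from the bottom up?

E major seventh, second inversion

The pitch classes B, D#, E, G# arrange in thirds as E–G#–B–D#: an E major seventh chord.
B is the fifth of E major seventh; fifth in the bass means second inversion (figured bass 4/3).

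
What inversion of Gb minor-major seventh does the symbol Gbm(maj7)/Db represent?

second inversion

Gbm(maj7)/Db means Gb minor-major seventh with Db in the bass. Db is the fifth of Gb minor-major seventh (Gb–Bbb–Db–F), so this is second inversion.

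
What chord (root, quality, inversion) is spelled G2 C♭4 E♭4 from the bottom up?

Reducing to letter names: G, Cb, Eb. These stack in thirds as Cb–Eb–G — a Cb augmented triad.
The lowest note is G, the fifth of the chord, so this is second inversion (figured bass 6/4).

Cb augmented, second inversion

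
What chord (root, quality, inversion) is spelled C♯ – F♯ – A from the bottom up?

Reducing to letter names: C#, F#, A. These stack in thirds as F#–A–C# — an F# minor triad.
With the fifth (C#) in the bass, the chord is in second inversion (figured bass 6/4).

F# minor, second inversion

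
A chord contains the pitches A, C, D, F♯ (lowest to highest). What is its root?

Reordering A, C, D, F# into stacked thirds gives D–F#–A–C; the bottom of that stack, D, is the root.

D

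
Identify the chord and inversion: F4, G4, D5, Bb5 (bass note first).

Reducing to letter names: F, G, D, Bb. These stack in thirds as G–Bb–D–F — a G minor seventh chord.
F is the seventh of G minor seventh; seventh in the bass means third inversion (figured bass 4/2).

G minor seventh, third inversion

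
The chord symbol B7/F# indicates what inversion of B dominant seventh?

B7/F# means B dominant seventh with F# in the bass. F# is the fifth of B dominant seventh (B–D#–F#–A), so this is second inversion.

second inversion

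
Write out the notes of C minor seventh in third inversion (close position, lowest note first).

Bb, C, Eb, G

C minor seventh is C–Eb–G–Bb. Third inversion puts the seventh (Bb) in the bass, with the remaining tones above: Bb, C, Eb, G.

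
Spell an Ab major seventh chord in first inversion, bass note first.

Ab major seventh is Ab–C–Eb–G. First inversion puts the third (C) in the bass, with the remaining tones above: C, Eb, G, Ab.

C, Eb, G, Ab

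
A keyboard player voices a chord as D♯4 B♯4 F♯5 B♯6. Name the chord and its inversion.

B# diminished, first inversion

Reducing to letter names: D#, B#, F#. These stack in thirds as B#–D#–F# — a B# diminished triad.
With the third (D#) in the bass, the chord is in first inversion (figured bass 6).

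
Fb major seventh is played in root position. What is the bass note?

Fb major seventh is Fb–Ab–Cb–Eb. Root position places the root in the bass: Fb.

Fb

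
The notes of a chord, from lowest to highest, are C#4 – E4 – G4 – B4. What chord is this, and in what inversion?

The distinct note names are C#, E, G, B. Stacked in thirds they read C#–E–G–B, which is a half-diminished seventh chord on C#.
C# is the root of C# half-diminished seventh; root in the bass means root position (figured bass 7).

C# half-diminished seventh, root position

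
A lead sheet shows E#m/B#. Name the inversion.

E#m/B# means E# minor with B# in the bass. B# is the fifth of E# minor (E#–G#–B#), so this is second inversion.

second inversion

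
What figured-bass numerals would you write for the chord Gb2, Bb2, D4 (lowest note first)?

5/3

The notes Gb, Bb, D stack in thirds as Gb–Bb–D — a Gb augmented triad. The bass Gb is the root, so this is root position: figured 5/3.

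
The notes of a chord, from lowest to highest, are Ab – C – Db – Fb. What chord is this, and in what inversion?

The distinct note names are Ab, C, Db, Fb. Stacked in thirds they read Db–Fb–Ab–C, which is a minor-major seventh chord on Db.
With the fifth (Ab) in the bass, the chord is in second inversion (figured bass 4/3).

Db minor-major seventh, second inversion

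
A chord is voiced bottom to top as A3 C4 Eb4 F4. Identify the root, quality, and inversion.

F dominant seventh, first inversion

The pitch classes A, C, Eb, F arrange in thirds as F–A–C–Eb: an F dominant seventh chord.
With the third (A) in the bass, the chord is in first inversion (figured bass 6/5).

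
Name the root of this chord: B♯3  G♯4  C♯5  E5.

C#

B#, G#, C#, E are the tones of a C# minor-major seventh chord (C#–E–G#–B#), making C# the root.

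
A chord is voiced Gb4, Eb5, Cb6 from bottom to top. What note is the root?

Cb

The distinct letter names are Gb, Eb, Cb. Arranged as a stack of thirds they read Cb–Eb–Gb, so Cb is the root (a Cb major triad).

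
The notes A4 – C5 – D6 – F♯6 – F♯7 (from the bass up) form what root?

A, C, D, F# are the tones of a D dominant seventh chord (D–F#–A–C), making D the root.

D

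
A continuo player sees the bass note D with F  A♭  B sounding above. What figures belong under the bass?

6/5

The notes D, F, Ab, B stack in thirds as B–D–F–Ab — a B diminished seventh chord. The bass D is the third, so this is first inversion: figured 6/5.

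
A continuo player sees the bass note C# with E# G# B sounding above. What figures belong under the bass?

7

The notes C#, E#, G#, B stack in thirds as C#–E#–G#–B — a C# dominant seventh chord. The bass C# is the root, so this is root position: figured 7.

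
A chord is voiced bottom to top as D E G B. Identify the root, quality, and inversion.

E minor seventh, third inversion

Reducing to letter names: D, E, G, B. These stack in thirds as E–G–B–D — an E minor seventh chord.
The lowest note is D, the seventh of the chord, so this is third inversion (figured bass 4/2).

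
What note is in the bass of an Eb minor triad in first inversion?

Eb minor is Eb–Gb–Bb. First inversion places the third in the bass: Gb.

Gb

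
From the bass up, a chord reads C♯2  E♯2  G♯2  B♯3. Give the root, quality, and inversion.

C# major seventh, root position

The distinct note names are C#, E#, G#, B#. Stacked in thirds they read C#–E#–G#–B#, which is a major seventh chord on C#.
The lowest note is C#, the root of the chord, so this is root position (figured bass 7).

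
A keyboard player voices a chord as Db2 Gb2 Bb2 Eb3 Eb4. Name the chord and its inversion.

The distinct note names are Db, Gb, Bb, Eb. Stacked in thirds they read Eb–Gb–Bb–Db, which is a minor seventh chord on Eb.
With the seventh (Db) in the bass, the chord is in third inversion (figured bass 4/2).

Eb minor seventh, third inversion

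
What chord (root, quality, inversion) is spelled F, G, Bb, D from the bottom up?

G minor seventh, third inversion

Reducing to letter names: F, G, Bb, D. These stack in thirds as G–Bb–D–F — a G minor seventh chord.
F is the seventh of G minor seventh; seventh in the bass means third inversion (figured bass 4/2).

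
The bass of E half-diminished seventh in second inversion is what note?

In second inversion the fifth is lowest. For E half-diminished seventh (E–G–Bb–D) that is Bb.

Bb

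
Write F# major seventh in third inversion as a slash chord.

Third inversion of F# major seventh has the seventh (E#) in the bass. As a slash chord: F#maj7/E#.

F#maj7/E#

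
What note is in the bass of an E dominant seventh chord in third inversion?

D

The seventh of E dominant seventh (E–G#–B–D) is D; that is the bass in third inversion.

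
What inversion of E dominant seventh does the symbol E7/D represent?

third inversion

E7/D means E dominant seventh with D in the bass. D is the seventh of E dominant seventh (E–G#–B–D), so this is third inversion.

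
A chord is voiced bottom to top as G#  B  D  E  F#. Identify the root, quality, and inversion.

Reducing to letter names: G#, B, D, E, F#. These stack in thirds as E–G#–B–D–F# — an E dominant ninth chord.
G# is the third of E dominant ninth; third in the bass means first inversion.

E dominant ninth, first inversion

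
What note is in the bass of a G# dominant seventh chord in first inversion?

B#

In first inversion the third is lowest. For G# dominant seventh (G#–B#–D#–F#) that is B#.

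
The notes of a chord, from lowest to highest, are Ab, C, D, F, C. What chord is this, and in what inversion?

The pitch classes Ab, C, D, F arrange in thirds as D–F–Ab–C: a D half-diminished seventh chord.
Ab is the fifth of D half-diminished seventh; fifth in the bass means second inversion (figured bass 4/3).

D half-diminished seventh, second inversion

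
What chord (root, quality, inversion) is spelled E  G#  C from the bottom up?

C augmented, first inversion

The distinct note names are E, G#, C. Stacked in thirds they read C–E–G#, which is an augmented triad on C.
The lowest note is E, the third of the chord, so this is first inversion (figured bass 6).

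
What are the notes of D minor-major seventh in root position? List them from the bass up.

D, F, A, C#

D minor-major seventh is D–F–A–C#. Root position puts the root (D) in the bass, with the remaining tones above: D, F, A, C#.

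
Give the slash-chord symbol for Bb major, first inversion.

Bb/D

First inversion of Bb major has the third (D) in the bass. As a slash chord: Bb/D.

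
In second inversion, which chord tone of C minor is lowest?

G

C minor is C–Eb–G. Second inversion places the fifth in the bass: G.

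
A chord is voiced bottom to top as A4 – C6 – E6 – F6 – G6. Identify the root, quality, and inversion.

F major ninth, first inversion

Reducing to letter names: A, C, E, F, G. These stack in thirds as F–A–C–E–G — an F major ninth chord.
With the third (A) in the bass, the chord is in first inversion.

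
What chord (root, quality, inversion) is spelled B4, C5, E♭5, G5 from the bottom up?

The pitch classes B, C, Eb, G arrange in thirds as C–Eb–G–B: a C minor-major seventh chord.
B is the seventh of C minor-major seventh; seventh in the bass means third inversion (figured bass 4/2).

C minor-major seventh, third inversion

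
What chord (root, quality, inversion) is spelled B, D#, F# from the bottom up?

The distinct note names are B, D#, F#. Stacked in thirds they read B–D#–F#, which is a major triad on B.
The lowest note is B, the root of the chord, so this is root position (figured bass 5/3).

B major, root position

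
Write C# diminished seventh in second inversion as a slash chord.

C#dim7/G

Second inversion of C# diminished seventh has the fifth (G) in the bass. As a slash chord: C#dim7/G.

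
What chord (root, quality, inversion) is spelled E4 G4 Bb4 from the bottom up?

The distinct note names are E, G, Bb. Stacked in thirds they read E–G–Bb, which is a diminished triad on E.
With the root (E) in the bass, the chord is in root position (figured bass 5/3).

E diminished, root position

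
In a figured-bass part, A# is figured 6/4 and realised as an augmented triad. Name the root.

D

The figures 6/4 mean the fifth of the chord is in the bass. If A# is the fifth of an augmented triad, the root is D (chord tones D–F#–A#).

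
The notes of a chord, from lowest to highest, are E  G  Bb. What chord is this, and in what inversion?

E diminished, root position

Reducing to letter names: E, G, Bb. These stack in thirds as E–G–Bb — an E diminished triad.
The lowest note is E, the root of the chord, so this is root position (figured bass 5/3).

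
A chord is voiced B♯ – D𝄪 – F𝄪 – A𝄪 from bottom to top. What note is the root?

B#

The distinct letter names are B#, D##, F##, A##. Arranged as a stack of thirds they read B#–D##–F##–A##, so B# is the root (a B# major seventh chord).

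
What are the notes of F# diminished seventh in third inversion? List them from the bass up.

Eb, F#, A, C

F# diminished seventh is F#–A–C–Eb. Third inversion puts the seventh (Eb) in the bass, with the remaining tones above: Eb, F#, A, C.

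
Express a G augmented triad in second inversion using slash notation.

Gaug/D#

Second inversion of G augmented has the fifth (D#) in the bass. As a slash chord: Gaug/D#.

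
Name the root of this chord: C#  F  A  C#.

F

Reordering C#, F, A into stacked thirds gives F–A–C#; the bottom of that stack, F, is the root.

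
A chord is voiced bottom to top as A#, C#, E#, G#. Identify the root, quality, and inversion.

A# minor seventh, root position

The pitch classes A#, C#, E#, G# arrange in thirds as A#–C#–E#–G#: an A# minor seventh chord.
With the root (A#) in the bass, the chord is in root position (figured bass 7).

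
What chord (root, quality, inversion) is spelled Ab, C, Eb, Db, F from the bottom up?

Reducing to letter names: Ab, C, Eb, Db, F. These stack in thirds as Db–F–Ab–C–Eb — a Db major ninth chord.
With the fifth (Ab) in the bass, the chord is in second inversion.

Db major ninth, second inversion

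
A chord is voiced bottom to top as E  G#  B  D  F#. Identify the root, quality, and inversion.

The distinct note names are E, G#, B, D, F#. Stacked in thirds they read E–G#–B–D–F#, which is a dominant ninth chord on E.
E is the root of E dominant ninth; root in the bass means root position.

E dominant ninth, root position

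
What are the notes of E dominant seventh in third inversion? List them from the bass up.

D, E, G#, B

Spelling E dominant seventh: E–G#–B–D. In third inversion the seventh is bass, giving D, E, G#, B from the bottom.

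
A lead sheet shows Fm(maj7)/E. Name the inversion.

Fm(maj7)/E means F minor-major seventh with E in the bass. E is the seventh of F minor-major seventh (F–Ab–C–E), so this is third inversion.

third inversion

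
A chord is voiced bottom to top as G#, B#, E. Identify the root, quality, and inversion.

E augmented, first inversion

The pitch classes G#, B#, E arrange in thirds as E–G#–B#: an E augmented triad.
The lowest note is G#, the third of the chord, so this is first inversion (figured bass 6).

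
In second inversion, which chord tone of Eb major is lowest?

Bb

In second inversion the fifth is lowest. For Eb major (Eb–G–Bb) that is Bb.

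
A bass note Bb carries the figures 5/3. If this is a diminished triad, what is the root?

Bb

The figures 5/3 mean the root of the chord is in the bass. If Bb is the root of a diminished triad, the root is Bb (chord tones Bb–Db–Fb).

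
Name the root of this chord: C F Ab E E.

F

Reordering C, F, Ab, E into stacked thirds gives F–Ab–C–E; the bottom of that stack, F, is the root.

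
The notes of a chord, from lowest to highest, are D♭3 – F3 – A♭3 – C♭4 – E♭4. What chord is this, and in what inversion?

Db dominant ninth, root position

The pitch classes Db, F, Ab, Cb, Eb arrange in thirds as Db–F–Ab–Cb–Eb: a Db dominant ninth chord.
The lowest note is Db, the root of the chord, so this is root position.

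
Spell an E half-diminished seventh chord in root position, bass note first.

E, G, Bb, D

The chord tones are E–G–Bb–D. With the root (E) lowest for root position: E, G, Bb, D.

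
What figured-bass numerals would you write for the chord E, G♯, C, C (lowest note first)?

6

The notes E, G#, C stack in thirds as C–E–G# — a C augmented triad. The bass E is the third, so this is first inversion: figured 6.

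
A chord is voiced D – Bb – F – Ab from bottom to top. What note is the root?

Bb

The distinct letter names are D, Bb, F, Ab. Arranged as a stack of thirds they read Bb–D–F–Ab, so Bb is the root (a Bb dominant seventh chord).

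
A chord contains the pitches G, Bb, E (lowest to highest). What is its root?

G, Bb, E are the tones of an E diminished triad (E–G–Bb), making E the root.

E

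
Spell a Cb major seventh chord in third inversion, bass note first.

Cb major seventh is Cb–Eb–Gb–Bb. Third inversion puts the seventh (Bb) in the bass, with the remaining tones above: Bb, Cb, Eb, Gb.

Bb, Cb, Eb, Gb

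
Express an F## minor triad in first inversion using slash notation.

F##m/A#

First inversion of F## minor has the third (A#) in the bass. As a slash chord: F##m/A#.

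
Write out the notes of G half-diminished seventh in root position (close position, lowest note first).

Spelling G half-diminished seventh: G–Bb–Db–F. In root position the root is bass, giving G, Bb, Db, F from the bottom.

G, Bb, Db, F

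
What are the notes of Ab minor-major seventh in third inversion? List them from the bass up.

Ab minor-major seventh is Ab–Cb–Eb–G. Third inversion puts the seventh (G) in the bass, with the remaining tones above: G, Ab, Cb, Eb.

G, Ab, Cb, Eb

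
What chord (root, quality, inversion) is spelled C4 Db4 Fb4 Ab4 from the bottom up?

Db minor-major seventh, third inversion

The pitch classes C, Db, Fb, Ab arrange in thirds as Db–Fb–Ab–C: a Db minor-major seventh chord.
C is the seventh of Db minor-major seventh; seventh in the bass means third inversion (figured bass 4/2).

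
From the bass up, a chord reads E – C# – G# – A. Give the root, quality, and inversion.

A major seventh, second inversion

The pitch classes E, C#, G#, A arrange in thirds as A–C#–E–G#: an A major seventh chord.
E is the fifth of A major seventh; fifth in the bass means second inversion (figured bass 4/3).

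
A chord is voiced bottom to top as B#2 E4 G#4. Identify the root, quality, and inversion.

The distinct note names are B#, E, G#. Stacked in thirds they read E–G#–B#, which is an augmented triad on E.
The lowest note is B#, the fifth of the chord, so this is second inversion (figured bass 6/4).

E augmented, second inversion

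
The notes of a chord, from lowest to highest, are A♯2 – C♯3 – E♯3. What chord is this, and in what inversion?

The distinct note names are A#, C#, E#. Stacked in thirds they read A#–C#–E#, which is a minor triad on A#.
The lowest note is A#, the root of the chord, so this is root position (figured bass 5/3).

A# minor, root position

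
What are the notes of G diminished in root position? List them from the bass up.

G, Bb, Db

Spelling G diminished: G–Bb–Db. In root position the root is bass, giving G, Bb, Db from the bottom.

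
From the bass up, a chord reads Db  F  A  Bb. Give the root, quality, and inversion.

Bb minor-major seventh, first inversion

The pitch classes Db, F, A, Bb arrange in thirds as Bb–Db–F–A: a Bb minor-major seventh chord.
Db is the third of Bb minor-major seventh; third in the bass means first inversion (figured bass 6/5).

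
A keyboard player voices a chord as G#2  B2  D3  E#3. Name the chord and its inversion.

E# diminished seventh, first inversion

The distinct note names are G#, B, D, E#. Stacked in thirds they read E#–G#–B–D, which is a diminished seventh chord on E#.
With the third (G#) in the bass, the chord is in first inversion (figured bass 6/5).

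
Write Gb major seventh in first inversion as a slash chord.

Gbmaj7/Bb

First inversion of Gb major seventh has the third (Bb) in the bass. As a slash chord: Gbmaj7/Bb.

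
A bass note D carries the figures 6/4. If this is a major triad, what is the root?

G

The figures 6/4 mean the fifth of the chord is in the bass. If D is the fifth of a major triad, the root is G (chord tones G–B–D).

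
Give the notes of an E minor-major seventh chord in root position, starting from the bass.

E, G, B, D#

Spelling E minor-major seventh: E–G–B–D#. In root position the root is bass, giving E, G, B, D# from the bottom.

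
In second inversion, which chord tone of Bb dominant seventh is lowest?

F

In second inversion the fifth is lowest. For Bb dominant seventh (Bb–D–F–Ab) that is F.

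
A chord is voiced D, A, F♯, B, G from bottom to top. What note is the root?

G

The distinct letter names are D, A, F#, B, G. Arranged as a stack of thirds they read G–B–D–F#–A, so G is the root (a G major ninth chord).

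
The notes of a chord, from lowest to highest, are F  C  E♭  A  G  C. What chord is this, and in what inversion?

The pitch classes F, C, Eb, A, G arrange in thirds as F–A–C–Eb–G: an F dominant ninth chord.
The lowest note is F, the root of the chord, so this is root position.

F dominant ninth, root position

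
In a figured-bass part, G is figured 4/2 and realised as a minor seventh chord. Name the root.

The figures 4/2 mean the seventh of the chord is in the bass. If G is the seventh of a minor seventh chord, the root is A (chord tones A–C–E–G).

A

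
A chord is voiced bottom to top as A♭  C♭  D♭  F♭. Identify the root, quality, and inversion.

Db minor seventh, second inversion

The distinct note names are Ab, Cb, Db, Fb. Stacked in thirds they read Db–Fb–Ab–Cb, which is a minor seventh chord on Db.
With the fifth (Ab) in the bass, the chord is in second inversion (figured bass 4/3).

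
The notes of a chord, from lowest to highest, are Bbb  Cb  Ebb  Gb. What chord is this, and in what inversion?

The pitch classes Bbb, Cb, Ebb, Gb arrange in thirds as Cb–Ebb–Gb–Bbb: a Cb minor seventh chord.
With the seventh (Bbb) in the bass, the chord is in third inversion (figured bass 4/2).

Cb minor seventh, third inversion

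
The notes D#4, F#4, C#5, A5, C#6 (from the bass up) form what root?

Reordering D#, F#, C#, A into stacked thirds gives D#–F#–A–C#; the bottom of that stack, D#, is the root.

D#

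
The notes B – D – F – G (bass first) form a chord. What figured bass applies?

The notes B, D, F, G stack in thirds as G–B–D–F — a G dominant seventh chord. The bass B is the third, so this is first inversion: figured 6/5.

6/5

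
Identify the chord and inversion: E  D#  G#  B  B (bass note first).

E major seventh, root position

Reducing to letter names: E, D#, G#, B. These stack in thirds as E–G#–B–D# — an E major seventh chord.
E is the root of E major seventh; root in the bass means root position (figured bass 7).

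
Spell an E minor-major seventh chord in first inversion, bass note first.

G, B, D#, E

The chord tones are E–G–B–D#. With the third (G) lowest for first inversion: G, B, D#, E.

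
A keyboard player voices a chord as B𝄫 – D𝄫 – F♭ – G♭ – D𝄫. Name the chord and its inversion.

Gb half-diminished seventh, first inversion

Reducing to letter names: Bbb, Dbb, Fb, Gb. These stack in thirds as Gb–Bbb–Dbb–Fb — a Gb half-diminished seventh chord.
Bbb is the third of Gb half-diminished seventh; third in the bass means first inversion (figured bass 6/5).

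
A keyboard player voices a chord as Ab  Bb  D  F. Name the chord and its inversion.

Reducing to letter names: Ab, Bb, D, F. These stack in thirds as Bb–D–F–Ab — a Bb dominant seventh chord.
With the seventh (Ab) in the bass, the chord is in third inversion (figured bass 4/2).

Bb dominant seventh, third inversion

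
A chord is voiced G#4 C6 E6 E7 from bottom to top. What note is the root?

C

Reordering G#, C, E into stacked thirds gives C–E–G#; the bottom of that stack, C, is the root.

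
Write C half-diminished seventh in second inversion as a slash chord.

Second inversion of C half-diminished seventh has the fifth (Gb) in the bass. As a slash chord: Cø7/Gb.

Cø7/Gb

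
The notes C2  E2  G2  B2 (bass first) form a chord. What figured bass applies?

7

The notes C, E, G, B stack in thirds as C–E–G–B — a C major seventh chord. The bass C is the root, so this is root position: figured 7.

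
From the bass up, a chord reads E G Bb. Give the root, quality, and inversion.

E diminished, root position

The pitch classes E, G, Bb arrange in thirds as E–G–Bb: an E diminished triad.
E is the root of E diminished; root in the bass means root position (figured bass 5/3).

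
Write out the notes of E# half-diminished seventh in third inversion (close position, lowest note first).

Spelling E# half-diminished seventh: E#–G#–B–D#. In third inversion the seventh is bass, giving D#, E#, G#, B from the bottom.

D#, E#, G#, B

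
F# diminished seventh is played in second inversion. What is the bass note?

In second inversion the fifth is lowest. For F# diminished seventh (F#–A–C–Eb) that is C.

C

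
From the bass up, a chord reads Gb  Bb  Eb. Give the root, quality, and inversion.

Eb minor, first inversion

Reducing to letter names: Gb, Bb, Eb. These stack in thirds as Eb–Gb–Bb — an Eb minor triad.
Gb is the third of Eb minor; third in the bass means first inversion (figured bass 6).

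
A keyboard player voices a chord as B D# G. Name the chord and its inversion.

The distinct note names are B, D#, G. Stacked in thirds they read G–B–D#, which is an augmented triad on G.
B is the third of G augmented; third in the bass means first inversion (figured bass 6).

G augmented, first inversion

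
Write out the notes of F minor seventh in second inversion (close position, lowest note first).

The chord tones are F–Ab–C–Eb. With the fifth (C) lowest for second inversion: C, Eb, F, Ab.

C, Eb, F, Ab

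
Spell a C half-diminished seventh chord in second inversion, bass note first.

Gb, Bb, C, Eb

The chord tones are C–Eb–Gb–Bb. With the fifth (Gb) lowest for second inversion: Gb, Bb, C, Eb.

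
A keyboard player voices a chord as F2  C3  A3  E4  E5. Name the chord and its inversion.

F major seventh, root position

Reducing to letter names: F, C, A, E. These stack in thirds as F–A–C–E — an F major seventh chord.
With the root (F) in the bass, the chord is in root position (figured bass 7).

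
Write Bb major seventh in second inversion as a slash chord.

Bbmaj7/F

Second inversion of Bb major seventh has the fifth (F) in the bass. As a slash chord: Bbmaj7/F.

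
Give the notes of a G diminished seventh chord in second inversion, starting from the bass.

G diminished seventh is G–Bb–Db–Fb. Second inversion puts the fifth (Db) in the bass, with the remaining tones above: Db, Fb, G, Bb.

Db, Fb, G, Bb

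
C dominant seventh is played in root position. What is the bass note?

C dominant seventh is C–E–G–Bb. Root position places the root in the bass: C.

C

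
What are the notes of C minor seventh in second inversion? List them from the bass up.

G, Bb, C, Eb

The chord tones are C–Eb–G–Bb. With the fifth (G) lowest for second inversion: G, Bb, C, Eb.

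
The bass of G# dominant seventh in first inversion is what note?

The third of G# dominant seventh (G#–B#–D#–F#) is B#; that is the bass in first inversion.

B#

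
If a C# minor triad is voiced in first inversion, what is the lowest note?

C# minor is C#–E–G#. First inversion places the third in the bass: E.

E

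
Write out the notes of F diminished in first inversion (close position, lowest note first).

Ab, Cb, F

Spelling F diminished: F–Ab–Cb. In first inversion the third is bass, giving Ab, Cb, F from the bottom.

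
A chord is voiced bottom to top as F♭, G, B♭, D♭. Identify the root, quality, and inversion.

G diminished seventh, third inversion

The distinct note names are Fb, G, Bb, Db. Stacked in thirds they read G–Bb–Db–Fb, which is a diminished seventh chord on G.
The lowest note is Fb, the seventh of the chord, so this is third inversion (figured bass 4/2).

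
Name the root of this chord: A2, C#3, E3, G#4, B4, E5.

The distinct letter names are A, C#, E, G#, B. Arranged as a stack of thirds they read A–C#–E–G#–B, so A is the root (an A major ninth chord).

A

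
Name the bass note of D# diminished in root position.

D#

In root position the root is lowest. For D# diminished (D#–F#–A) that is D#.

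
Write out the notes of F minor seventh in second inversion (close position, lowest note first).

C, Eb, F, Ab

Spelling F minor seventh: F–Ab–C–Eb. In second inversion the fifth is bass, giving C, Eb, F, Ab from the bottom.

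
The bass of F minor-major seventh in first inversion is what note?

The third of F minor-major seventh (F–Ab–C–E) is Ab; that is the bass in first inversion.

Ab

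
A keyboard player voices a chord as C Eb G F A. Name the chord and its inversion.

F dominant ninth, second inversion

The pitch classes C, Eb, G, F, A arrange in thirds as F–A–C–Eb–G: an F dominant ninth chord.
C is the fifth of F dominant ninth; fifth in the bass means second inversion.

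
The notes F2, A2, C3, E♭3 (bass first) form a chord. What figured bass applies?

7

The notes F, A, C, Eb stack in thirds as F–A–C–Eb — an F dominant seventh chord. The bass F is the root, so this is root position: figured 7.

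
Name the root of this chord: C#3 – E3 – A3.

A

C#, E, A are the tones of an A major triad (A–C#–E), making A the root.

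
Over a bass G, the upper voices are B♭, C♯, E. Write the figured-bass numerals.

4/3

The notes G, Bb, C#, E stack in thirds as C#–E–G–Bb — a C# diminished seventh chord. The bass G is the fifth, so this is second inversion: figured 4/3.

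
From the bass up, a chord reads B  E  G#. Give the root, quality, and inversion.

E major, second inversion

The distinct note names are B, E, G#. Stacked in thirds they read E–G#–B, which is a major triad on E.
B is the fifth of E major; fifth in the bass means second inversion (figured bass 6/4).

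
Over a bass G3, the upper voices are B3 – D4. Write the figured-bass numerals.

5/3

The notes G, B, D stack in thirds as G–B–D — a G major triad. The bass G is the root, so this is root position: figured 5/3.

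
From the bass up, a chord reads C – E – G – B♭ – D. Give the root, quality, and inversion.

C dominant ninth, root position

Reducing to letter names: C, E, G, Bb, D. These stack in thirds as C–E–G–Bb–D — a C dominant ninth chord.
The lowest note is C, the root of the chord, so this is root position.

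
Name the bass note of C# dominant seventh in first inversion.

E#

In first inversion the third is lowest. For C# dominant seventh (C#–E#–G#–B) that is E#.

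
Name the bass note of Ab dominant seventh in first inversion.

C

Ab dominant seventh is Ab–C–Eb–Gb. First inversion places the third in the bass: C.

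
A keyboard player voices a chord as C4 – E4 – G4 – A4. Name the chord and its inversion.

A minor seventh, first inversion

The distinct note names are C, E, G, A. Stacked in thirds they read A–C–E–G, which is a minor seventh chord on A.
With the third (C) in the bass, the chord is in first inversion (figured bass 6/5).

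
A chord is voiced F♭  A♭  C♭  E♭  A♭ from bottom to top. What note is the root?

The distinct letter names are Fb, Ab, Cb, Eb. Arranged as a stack of thirds they read Fb–Ab–Cb–Eb, so Fb is the root (an Fb major seventh chord).

Fb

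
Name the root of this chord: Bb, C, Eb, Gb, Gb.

C

Bb, C, Eb, Gb are the tones of a C half-diminished seventh chord (C–Eb–Gb–Bb), making C the root.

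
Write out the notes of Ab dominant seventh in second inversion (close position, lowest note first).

Eb, Gb, Ab, C

Spelling Ab dominant seventh: Ab–C–Eb–Gb. In second inversion the fifth is bass, giving Eb, Gb, Ab, C from the bottom.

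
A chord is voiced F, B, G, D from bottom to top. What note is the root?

G

Reordering F, B, G, D into stacked thirds gives G–B–D–F; the bottom of that stack, G, is the root.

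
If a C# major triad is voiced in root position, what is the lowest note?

C#

The root of C# major (C#–E#–G#) is C#; that is the bass in root position.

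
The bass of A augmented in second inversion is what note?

E#

A augmented is A–C#–E#. Second inversion places the fifth in the bass: E#.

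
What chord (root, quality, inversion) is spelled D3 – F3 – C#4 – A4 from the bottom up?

D minor-major seventh, root position

The distinct note names are D, F, C#, A. Stacked in thirds they read D–F–A–C#, which is a minor-major seventh chord on D.
With the root (D) in the bass, the chord is in root position (figured bass 7).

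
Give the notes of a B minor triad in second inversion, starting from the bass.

B minor is B–D–F#. Second inversion puts the fifth (F#) in the bass, with the remaining tones above: F#, B, D.

F#, B, D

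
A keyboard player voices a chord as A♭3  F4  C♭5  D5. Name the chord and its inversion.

The distinct note names are Ab, F, Cb, D. Stacked in thirds they read D–F–Ab–Cb, which is a diminished seventh chord on D.
The lowest note is Ab, the fifth of the chord, so this is second inversion (figured bass 4/3).

D diminished seventh, second inversion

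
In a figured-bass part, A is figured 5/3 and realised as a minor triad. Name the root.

The figures 5/3 mean the root of the chord is in the bass. If A is the root of a minor triad, the root is A (chord tones A–C–E).

A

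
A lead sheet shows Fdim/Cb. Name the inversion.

second inversion

Fdim/Cb means F diminished with Cb in the bass. Cb is the fifth of F diminished (F–Ab–Cb), so this is second inversion.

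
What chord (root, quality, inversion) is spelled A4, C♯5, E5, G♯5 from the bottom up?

A major seventh, root position

Reducing to letter names: A, C#, E, G#. These stack in thirds as A–C#–E–G# — an A major seventh chord.
With the root (A) in the bass, the chord is in root position (figured bass 7).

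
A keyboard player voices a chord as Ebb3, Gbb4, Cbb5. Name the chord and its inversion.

Cbb major, first inversion

The distinct note names are Ebb, Gbb, Cbb. Stacked in thirds they read Cbb–Ebb–Gbb, which is a major triad on Cbb.
The lowest note is Ebb, the third of the chord, so this is first inversion (figured bass 6).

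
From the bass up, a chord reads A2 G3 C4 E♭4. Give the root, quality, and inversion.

The distinct note names are A, G, C, Eb. Stacked in thirds they read A–C–Eb–G, which is a half-diminished seventh chord on A.
A is the root of A half-diminished seventh; root in the bass means root position (figured bass 7).

A half-diminished seventh, root position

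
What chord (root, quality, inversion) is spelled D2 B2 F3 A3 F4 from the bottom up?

The pitch classes D, B, F, A arrange in thirds as B–D–F–A: a B half-diminished seventh chord.
The lowest note is D, the third of the chord, so this is first inversion (figured bass 6/5).

B half-diminished seventh, first inversion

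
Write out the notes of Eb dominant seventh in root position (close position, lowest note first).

Eb dominant seventh is Eb–G–Bb–Db. Root position puts the root (Eb) in the bass, with the remaining tones above: Eb, G, Bb, Db.

Eb, G, Bb, Db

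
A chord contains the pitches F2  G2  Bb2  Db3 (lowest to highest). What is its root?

G

F, G, Bb, Db are the tones of a G half-diminished seventh chord (G–Bb–Db–F), making G the root.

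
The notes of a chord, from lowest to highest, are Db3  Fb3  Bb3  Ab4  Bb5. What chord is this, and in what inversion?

Bb half-diminished seventh, first inversion

The distinct note names are Db, Fb, Bb, Ab. Stacked in thirds they read Bb–Db–Fb–Ab, which is a half-diminished seventh chord on Bb.
The lowest note is Db, the third of the chord, so this is first inversion (figured bass 6/5).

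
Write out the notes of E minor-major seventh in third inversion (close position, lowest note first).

Spelling E minor-major seventh: E–G–B–D#. In third inversion the seventh is bass, giving D#, E, G, B from the bottom.

D#, E, G, B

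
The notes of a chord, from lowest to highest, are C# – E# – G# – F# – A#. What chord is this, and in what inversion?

F# major ninth, second inversion

The pitch classes C#, E#, G#, F#, A# arrange in thirds as F#–A#–C#–E#–G#: an F# major ninth chord.
C# is the fifth of F# major ninth; fifth in the bass means second inversion.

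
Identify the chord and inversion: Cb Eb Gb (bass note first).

The pitch classes Cb, Eb, Gb arrange in thirds as Cb–Eb–Gb: a Cb major triad.
Cb is the root of Cb major; root in the bass means root position (figured bass 5/3).

Cb major, root position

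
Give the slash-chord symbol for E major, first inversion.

E/G#

First inversion of E major has the third (G#) in the bass. As a slash chord: E/G#.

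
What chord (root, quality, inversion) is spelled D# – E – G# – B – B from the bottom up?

E major seventh, third inversion

The pitch classes D#, E, G#, B arrange in thirds as E–G#–B–D#: an E major seventh chord.
With the seventh (D#) in the bass, the chord is in third inversion (figured bass 4/2).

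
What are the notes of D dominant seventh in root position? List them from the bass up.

Spelling D dominant seventh: D–F#–A–C. In root position the root is bass, giving D, F#, A, C from the bottom.

D, F#, A, C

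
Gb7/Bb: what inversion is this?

Gb7/Bb means Gb dominant seventh with Bb in the bass. Bb is the third of Gb dominant seventh (Gb–Bb–Db–Fb), so this is first inversion.

first inversion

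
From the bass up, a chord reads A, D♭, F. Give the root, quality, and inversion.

The distinct note names are A, Db, F. Stacked in thirds they read Db–F–A, which is an augmented triad on Db.
With the fifth (A) in the bass, the chord is in second inversion (figured bass 6/4).

Db augmented, second inversion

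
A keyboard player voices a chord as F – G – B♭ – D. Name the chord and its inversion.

The pitch classes F, G, Bb, D arrange in thirds as G–Bb–D–F: a G minor seventh chord.
F is the seventh of G minor seventh; seventh in the bass means third inversion (figured bass 4/2).

G minor seventh, third inversion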